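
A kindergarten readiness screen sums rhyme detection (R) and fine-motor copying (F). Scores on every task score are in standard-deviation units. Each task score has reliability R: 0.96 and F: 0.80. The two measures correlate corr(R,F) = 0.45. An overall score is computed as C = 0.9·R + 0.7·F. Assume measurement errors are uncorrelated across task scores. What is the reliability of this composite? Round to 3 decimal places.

Var(C) = 0.9² + 0.7² + 2·[0.63·0.45] = 1.3 + 0.567 = 1.867.
With uncorrelated errors the cross-covariances are all true-score covariance, so they carry over unchanged; only the diagonal terms shrink to ρᵢσᵢ².
True-score variance = [0.9²·0.96 + 0.7²·0.80] + 0.567 = 1.1696 + 0.567 = 1.7366.
Reliability = 1.7366 / 1.867 = 0.930.

0.930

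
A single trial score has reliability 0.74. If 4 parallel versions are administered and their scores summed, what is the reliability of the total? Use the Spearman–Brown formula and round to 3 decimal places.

ρ_k = kρ / (1 + (k−1)ρ) = 4·0.74 / (1 + 3·0.74) = 2.960 / 3.220 = 0.919.

0.919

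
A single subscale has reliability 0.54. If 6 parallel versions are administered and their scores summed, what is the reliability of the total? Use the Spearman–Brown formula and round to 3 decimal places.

0.876

ρ_k = kρ / (1 + (k−1)ρ) = 6·0.54 / (1 + 5·0.54) = 3.240 / 3.700 = 0.876.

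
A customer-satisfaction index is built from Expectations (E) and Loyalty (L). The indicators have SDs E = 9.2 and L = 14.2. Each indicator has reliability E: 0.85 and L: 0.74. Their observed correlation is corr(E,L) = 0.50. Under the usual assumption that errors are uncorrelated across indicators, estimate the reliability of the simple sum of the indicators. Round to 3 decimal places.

0.844

Var(E+L) = 9.2² + 14.2² + 2·[9.2·14.2·0.50] = 286.28 + 130.64 = 416.92.
With uncorrelated errors the cross-covariances are all true-score covariance, so they carry over unchanged; only the diagonal terms shrink to ρᵢσᵢ².
True-score variance = [9.2²·0.85 + 14.2²·0.74] + 130.64 = 221.158 + 130.64 = 351.798.
Reliability = 351.798 / 416.92 = 0.844.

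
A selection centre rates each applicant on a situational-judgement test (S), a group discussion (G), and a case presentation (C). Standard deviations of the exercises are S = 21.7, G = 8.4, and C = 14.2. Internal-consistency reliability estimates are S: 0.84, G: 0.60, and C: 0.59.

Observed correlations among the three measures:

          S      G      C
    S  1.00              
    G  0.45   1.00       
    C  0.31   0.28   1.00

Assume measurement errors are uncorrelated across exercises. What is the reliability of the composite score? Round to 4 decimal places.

0.8401

Var(S+G+C) = 21.7² + 8.4² + 14.2² + 2·[21.7·8.4·0.45 + 21.7·14.2·0.31 + 8.4·14.2·0.28] = 743.09 + 421.896 = 1164.99.
Under uncorrelated errors the observed covariances equal the true-score covariances, so only the own-variance terms attenuate.
True-score variance = [21.7²·0.84 + 8.4²·0.60 + 14.2²·0.59] + 421.896 = 556.851 + 421.896 = 978.747.
Reliability = 978.747 / 1164.99 = 0.8401.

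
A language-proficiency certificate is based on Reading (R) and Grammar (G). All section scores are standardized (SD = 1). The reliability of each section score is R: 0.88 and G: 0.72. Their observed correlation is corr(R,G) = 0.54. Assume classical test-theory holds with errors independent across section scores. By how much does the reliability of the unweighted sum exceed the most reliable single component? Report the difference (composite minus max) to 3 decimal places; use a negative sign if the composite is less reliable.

-0.010

Var(sum) = 2 + 1.08 = 3.08; true-score variance = 1.6 + 1.08 = 2.68; composite reliability = 0.8701.
Max component reliability = 0.8800.
Difference = 0.8701 − 0.8800 = -0.010.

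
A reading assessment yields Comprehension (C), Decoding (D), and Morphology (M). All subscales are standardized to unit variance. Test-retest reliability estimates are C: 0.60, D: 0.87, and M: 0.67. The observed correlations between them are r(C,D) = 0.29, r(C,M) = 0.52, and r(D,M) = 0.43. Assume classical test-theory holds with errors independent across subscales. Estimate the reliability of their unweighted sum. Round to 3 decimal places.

0.843

Var(C+D+M) = 3 + 2·[0.29 + 0.52 + 0.43] = 3 + 2.48 = 5.48.
Because errors are independent across components, Cov(Tᵢ,Tⱼ) = Cov(Xᵢ,Xⱼ); the off-diagonal part of the true-score variance is the same as above.
True-score variance = [0.60 + 0.87 + 0.67] + 2.48 = 2.14 + 2.48 = 4.62.
Reliability = 4.62 / 5.48 = 0.843.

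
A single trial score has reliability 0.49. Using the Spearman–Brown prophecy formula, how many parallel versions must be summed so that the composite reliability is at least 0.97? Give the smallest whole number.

34

k ≥ ρ*(1−ρ₁)/(ρ₁(1−ρ*)) = 0.97·0.51 / (0.49·0.03) = 33.653.
Smallest integer k = 34.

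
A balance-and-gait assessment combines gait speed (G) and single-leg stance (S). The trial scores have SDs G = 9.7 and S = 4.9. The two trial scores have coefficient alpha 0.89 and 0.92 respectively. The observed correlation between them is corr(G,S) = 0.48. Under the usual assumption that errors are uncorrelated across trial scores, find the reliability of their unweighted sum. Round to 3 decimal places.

Var(G+S) = 9.7² + 4.9² + 2·[9.7·4.9·0.48] = 118.1 + 45.6288 = 163.729.
Under uncorrelated errors the observed covariances equal the true-score covariances, so only the own-variance terms attenuate.
True-score variance = [9.7²·0.89 + 4.9²·0.92] + 45.6288 = 105.829 + 45.6288 = 151.458.
Reliability = 151.458 / 163.729 = 0.925.

0.925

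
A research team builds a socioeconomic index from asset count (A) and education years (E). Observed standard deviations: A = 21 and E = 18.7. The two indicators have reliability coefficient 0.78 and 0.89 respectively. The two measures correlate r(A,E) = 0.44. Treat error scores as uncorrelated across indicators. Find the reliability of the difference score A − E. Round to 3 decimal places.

0.696

Var(A−E) = 21² + 18.7² − 2·21·18.7·0.44 = 790.69 − 345.576 = 445.114.
Under uncorrelated errors the observed covariances equal the true-score covariances, so only the own-variance terms attenuate.
True-score variance = [21²·0.78 + 18.7²·0.89] − 345.576 = 655.204 − 345.576 = 309.628.
Reliability = 309.628 / 445.114 = 0.696.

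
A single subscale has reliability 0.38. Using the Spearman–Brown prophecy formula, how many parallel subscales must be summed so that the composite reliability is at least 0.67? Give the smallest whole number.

k ≥ ρ*(1−ρ₁)/(ρ₁(1−ρ*)) = 0.67·0.62 / (0.38·0.33) = 3.313.
Smallest integer k = 4.

4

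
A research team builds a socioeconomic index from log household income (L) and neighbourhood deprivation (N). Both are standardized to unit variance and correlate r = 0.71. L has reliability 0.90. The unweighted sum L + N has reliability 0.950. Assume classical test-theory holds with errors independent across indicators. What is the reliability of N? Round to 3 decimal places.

Var(L+N) = 2 + 2·0.71 = 3.420.
True-score variance = ρ_L + ρ_N + 2·0.71, so 0.950 = (0.90 + ρ_N + 1.42) / 3.420.
ρ_N = 0.950·3.420 − 0.90 − 1.42 = 0.929.

0.929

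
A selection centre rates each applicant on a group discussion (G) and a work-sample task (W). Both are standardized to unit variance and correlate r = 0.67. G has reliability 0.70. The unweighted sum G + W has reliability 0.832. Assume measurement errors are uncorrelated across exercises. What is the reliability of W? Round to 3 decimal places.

Var(G+W) = 2 + 2·0.67 = 3.340.
True-score variance = ρ_G + ρ_W + 2·0.67, so 0.832 = (0.70 + ρ_W + 1.34) / 3.340.
ρ_W = 0.832·3.340 − 0.70 − 1.34 = 0.739.

0.739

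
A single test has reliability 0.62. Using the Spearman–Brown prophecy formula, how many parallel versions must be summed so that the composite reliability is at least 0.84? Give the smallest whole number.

k ≥ ρ*(1−ρ₁)/(ρ₁(1−ρ*)) = 0.84·0.38 / (0.62·0.16) = 3.218.
Smallest integer k = 4.

4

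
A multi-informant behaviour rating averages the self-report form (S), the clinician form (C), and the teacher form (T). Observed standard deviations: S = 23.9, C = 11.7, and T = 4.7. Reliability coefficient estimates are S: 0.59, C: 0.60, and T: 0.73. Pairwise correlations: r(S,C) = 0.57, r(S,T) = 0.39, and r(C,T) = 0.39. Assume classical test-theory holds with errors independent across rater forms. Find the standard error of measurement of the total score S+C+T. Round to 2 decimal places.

Var(total) = 730.19 + 449.288 = 1179.48.
True-score variance = 435.274 + 449.288 = 884.561, so reliability = 0.7500.
Error variance = 1179.48 − 884.561 = 294.916; SEM = √294.916 = 17.17.

17.17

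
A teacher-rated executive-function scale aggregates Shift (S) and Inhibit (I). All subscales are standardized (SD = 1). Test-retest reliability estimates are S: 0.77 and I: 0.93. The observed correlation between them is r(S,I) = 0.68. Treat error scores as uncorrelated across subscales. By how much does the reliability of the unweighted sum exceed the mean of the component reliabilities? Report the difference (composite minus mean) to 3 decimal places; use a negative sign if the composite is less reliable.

Var(sum) = 2 + 1.36 = 3.36; true-score variance = 1.7 + 1.36 = 3.06; composite reliability = 0.9107.
Mean component reliability = 0.8500.
Difference = 0.9107 − 0.8500 = 0.061.

0.061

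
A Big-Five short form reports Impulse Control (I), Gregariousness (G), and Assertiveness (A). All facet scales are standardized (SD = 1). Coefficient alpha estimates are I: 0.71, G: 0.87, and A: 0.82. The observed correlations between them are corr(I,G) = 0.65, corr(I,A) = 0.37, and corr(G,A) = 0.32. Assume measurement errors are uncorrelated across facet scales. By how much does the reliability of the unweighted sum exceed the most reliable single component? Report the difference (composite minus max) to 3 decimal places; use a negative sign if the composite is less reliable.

Var(sum) = 3 + 2.68 = 5.68; true-score variance = 2.4 + 2.68 = 5.08; composite reliability = 0.8944.
Max component reliability = 0.8700.
Difference = 0.8944 − 0.8700 = 0.024.

0.024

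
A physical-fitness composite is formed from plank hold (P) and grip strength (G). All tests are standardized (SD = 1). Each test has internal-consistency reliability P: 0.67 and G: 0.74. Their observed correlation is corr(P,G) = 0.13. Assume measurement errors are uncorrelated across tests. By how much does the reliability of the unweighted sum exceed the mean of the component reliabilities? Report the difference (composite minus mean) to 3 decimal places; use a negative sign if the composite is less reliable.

Var(sum) = 2 + 0.26 = 2.26; true-score variance = 1.41 + 0.26 = 1.67; composite reliability = 0.7389.
Mean component reliability = 0.7050.
Difference = 0.7389 − 0.7050 = 0.034.

0.034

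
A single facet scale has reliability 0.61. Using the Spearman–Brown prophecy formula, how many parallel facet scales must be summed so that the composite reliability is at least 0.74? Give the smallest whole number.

2

k ≥ ρ*(1−ρ₁)/(ρ₁(1−ρ*)) = 0.74·0.39 / (0.61·0.26) = 1.820.
Smallest integer k = 2.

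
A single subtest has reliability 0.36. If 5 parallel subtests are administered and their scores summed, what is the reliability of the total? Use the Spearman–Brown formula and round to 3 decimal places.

ρ_k = kρ / (1 + (k−1)ρ) = 5·0.36 / (1 + 4·0.36) = 1.800 / 2.440 = 0.738.

0.738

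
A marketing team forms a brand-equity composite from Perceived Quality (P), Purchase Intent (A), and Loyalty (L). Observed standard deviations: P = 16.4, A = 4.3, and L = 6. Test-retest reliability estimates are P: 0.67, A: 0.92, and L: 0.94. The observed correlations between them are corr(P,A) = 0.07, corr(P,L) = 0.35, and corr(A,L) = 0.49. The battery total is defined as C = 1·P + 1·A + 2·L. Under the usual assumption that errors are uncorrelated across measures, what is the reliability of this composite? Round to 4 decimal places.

Var(C) = 16.4² + 4.3² + 2²·6² + 2·[16.4·4.3·0.07 + 2·16.4·6·0.35 + 2·4.3·6·0.49] = 431.45 + 198.201 = 629.651.
With uncorrelated errors the cross-covariances are all true-score covariance, so they carry over unchanged; only the diagonal terms shrink to ρᵢσᵢ².
True-score variance = [16.4²·0.67 + 4.3²·0.92 + 2²·6²·0.94] + 198.201 = 332.574 + 198.201 = 530.775.
Reliability = 530.775 / 629.651 = 0.8430.

0.8430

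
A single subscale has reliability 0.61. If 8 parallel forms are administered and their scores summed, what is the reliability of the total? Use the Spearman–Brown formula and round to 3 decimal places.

0.926

ρ_k = kρ / (1 + (k−1)ρ) = 8·0.61 / (1 + 7·0.61) = 4.880 / 5.270 = 0.926.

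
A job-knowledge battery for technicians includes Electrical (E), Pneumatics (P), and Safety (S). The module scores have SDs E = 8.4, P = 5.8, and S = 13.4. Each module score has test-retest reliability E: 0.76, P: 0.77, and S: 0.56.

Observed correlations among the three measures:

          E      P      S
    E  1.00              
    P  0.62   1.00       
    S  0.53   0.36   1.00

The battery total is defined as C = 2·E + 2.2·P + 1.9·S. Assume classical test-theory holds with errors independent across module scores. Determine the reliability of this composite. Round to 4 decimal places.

Var(C) = 2²·8.4² + 2.2²·5.8² + 1.9²·13.4² + 2·[4.4·8.4·5.8·0.62 + 3.8·8.4·13.4·0.53 + 4.18·5.8·13.4·0.36] = 1093.27 + 953.114 = 2046.38.
Because errors are independent across components, Cov(Tᵢ,Tⱼ) = Cov(Xᵢ,Xⱼ); the off-diagonal part of the true-score variance is the same as above.
True-score variance = [2²·8.4²·0.76 + 2.2²·5.8²·0.77 + 1.9²·13.4²·0.56] + 953.114 = 702.87 + 953.114 = 1655.98.
Reliability = 1655.98 / 2046.38 = 0.8092.

0.8092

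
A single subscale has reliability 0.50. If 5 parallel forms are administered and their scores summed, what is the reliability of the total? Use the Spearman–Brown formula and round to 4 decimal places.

0.8333

ρ_k = kρ / (1 + (k−1)ρ) = 5·0.50 / (1 + 4·0.50) = 2.500 / 3.000 = 0.8333.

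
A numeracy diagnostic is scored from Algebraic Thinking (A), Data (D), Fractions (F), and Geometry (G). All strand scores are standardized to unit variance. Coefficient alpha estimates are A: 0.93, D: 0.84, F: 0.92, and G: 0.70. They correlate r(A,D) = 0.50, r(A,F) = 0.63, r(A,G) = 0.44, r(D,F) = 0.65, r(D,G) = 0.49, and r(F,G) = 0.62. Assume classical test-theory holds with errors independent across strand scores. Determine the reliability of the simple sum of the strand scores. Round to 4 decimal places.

0.9428

Var(A+D+F+G) = 4 + 2·[0.50 + 0.63 + 0.44 + 0.65 + 0.49 + 0.62] = 4 + 6.66 = 10.66.
Under uncorrelated errors the observed covariances equal the true-score covariances, so only the own-variance terms attenuate.
True-score variance = [0.93 + 0.84 + 0.92 + 0.70] + 6.66 = 3.39 + 6.66 = 10.05.
Reliability = 10.05 / 10.66 = 0.9428.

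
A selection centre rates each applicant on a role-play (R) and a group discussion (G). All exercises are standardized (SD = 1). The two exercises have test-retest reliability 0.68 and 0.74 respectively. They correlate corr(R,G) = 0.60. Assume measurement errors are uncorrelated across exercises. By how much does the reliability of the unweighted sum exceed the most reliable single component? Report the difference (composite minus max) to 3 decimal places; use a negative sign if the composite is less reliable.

0.079

Var(sum) = 2 + 1.2 = 3.2; true-score variance = 1.42 + 1.2 = 2.62; composite reliability = 0.8187.
Max component reliability = 0.7400.
Difference = 0.8187 − 0.7400 = 0.079.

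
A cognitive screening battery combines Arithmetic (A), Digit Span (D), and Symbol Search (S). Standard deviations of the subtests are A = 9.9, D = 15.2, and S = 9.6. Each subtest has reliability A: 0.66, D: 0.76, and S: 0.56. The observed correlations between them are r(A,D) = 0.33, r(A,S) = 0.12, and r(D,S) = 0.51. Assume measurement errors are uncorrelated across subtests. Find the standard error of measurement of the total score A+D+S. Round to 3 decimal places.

11.372

Var(total) = 421.21 + 270.965 = 692.175.
True-score variance = 291.887 + 270.965 = 562.851, so reliability = 0.8132.
Error variance = 692.175 − 562.851 = 129.323; SEM = √129.323 = 11.372.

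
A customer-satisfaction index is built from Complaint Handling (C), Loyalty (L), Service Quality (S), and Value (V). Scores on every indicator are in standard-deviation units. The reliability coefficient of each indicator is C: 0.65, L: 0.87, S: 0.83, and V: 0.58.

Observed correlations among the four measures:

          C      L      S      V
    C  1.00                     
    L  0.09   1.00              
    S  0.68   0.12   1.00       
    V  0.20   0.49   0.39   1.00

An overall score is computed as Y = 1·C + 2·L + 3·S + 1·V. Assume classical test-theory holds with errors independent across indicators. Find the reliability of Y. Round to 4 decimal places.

0.8898

Var(Y) = 1 + 2² + 3² + 1 + 2·[2·0.09 + 3·0.68 + 0.20 + 6·0.12 + 2·0.49 + 3·0.39] = 15 + 10.58 = 25.58.
Under uncorrelated errors the observed covariances equal the true-score covariances, so only the own-variance terms attenuate.
True-score variance = [0.65 + 2²·0.87 + 3²·0.83 + 0.58] + 10.58 = 12.18 + 10.58 = 22.76.
Reliability = 22.76 / 25.58 = 0.8898.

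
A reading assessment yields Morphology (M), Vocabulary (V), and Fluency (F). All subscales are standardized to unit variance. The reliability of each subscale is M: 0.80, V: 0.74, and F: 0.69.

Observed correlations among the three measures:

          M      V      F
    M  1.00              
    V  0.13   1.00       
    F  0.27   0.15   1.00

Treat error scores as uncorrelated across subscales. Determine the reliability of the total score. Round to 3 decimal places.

0.812

Var(M+V+F) = 3 + 2·[0.13 + 0.27 + 0.15] = 3 + 1.1 = 4.1.
Because errors are independent across components, Cov(Tᵢ,Tⱼ) = Cov(Xᵢ,Xⱼ); the off-diagonal part of the true-score variance is the same as above.
True-score variance = [0.80 + 0.74 + 0.69] + 1.1 = 2.23 + 1.1 = 3.33.
Reliability = 3.33 / 4.1 = 0.812.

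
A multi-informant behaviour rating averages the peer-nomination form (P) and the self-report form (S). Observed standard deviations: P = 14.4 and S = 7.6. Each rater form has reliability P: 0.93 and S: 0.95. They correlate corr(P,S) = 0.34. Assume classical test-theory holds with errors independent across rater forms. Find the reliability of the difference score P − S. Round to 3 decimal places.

Var(P−S) = 14.4² + 7.6² − 2·14.4·7.6·0.34 = 265.12 − 74.4192 = 190.701.
Because errors are independent across components, Cov(Tᵢ,Tⱼ) = Cov(Xᵢ,Xⱼ); the off-diagonal part of the true-score variance is the same as above.
True-score variance = [14.4²·0.93 + 7.6²·0.95] − 74.4192 = 247.717 − 74.4192 = 173.298.
Reliability = 173.298 / 190.701 = 0.909.

0.909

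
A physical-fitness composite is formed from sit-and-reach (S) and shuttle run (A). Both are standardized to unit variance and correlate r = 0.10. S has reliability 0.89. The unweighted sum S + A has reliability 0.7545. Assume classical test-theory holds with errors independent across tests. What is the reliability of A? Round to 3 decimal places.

0.570

Var(S+A) = 2 + 2·0.10 = 2.200.
True-score variance = ρ_S + ρ_A + 2·0.10, so 0.7545 = (0.89 + ρ_A + 0.20) / 2.200.
ρ_A = 0.7545·2.200 − 0.89 − 0.20 = 0.570.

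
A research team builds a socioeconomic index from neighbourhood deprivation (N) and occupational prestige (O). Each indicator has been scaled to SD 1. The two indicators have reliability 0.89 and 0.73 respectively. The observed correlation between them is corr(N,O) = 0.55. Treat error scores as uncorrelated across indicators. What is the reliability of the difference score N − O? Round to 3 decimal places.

0.578

Var(N−O) = 1 + 1 − 2·0.55 = 2 − 1.1 = 0.9.
Because errors are independent across components, Cov(Tᵢ,Tⱼ) = Cov(Xᵢ,Xⱼ); the off-diagonal part of the true-score variance is the same as above.
True-score variance = [0.89 + 0.73] − 1.1 = 1.62 − 1.1 = 0.52.
Reliability = 0.52 / 0.9 = 0.578.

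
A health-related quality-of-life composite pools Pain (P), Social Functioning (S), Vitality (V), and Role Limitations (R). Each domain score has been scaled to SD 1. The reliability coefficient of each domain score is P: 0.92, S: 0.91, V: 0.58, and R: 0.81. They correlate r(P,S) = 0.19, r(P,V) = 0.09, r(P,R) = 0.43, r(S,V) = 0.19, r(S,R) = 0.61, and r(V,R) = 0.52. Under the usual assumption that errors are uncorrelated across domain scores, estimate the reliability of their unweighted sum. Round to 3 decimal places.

0.903

Var(P+S+V+R) = 4 + 2·[0.19 + 0.09 + 0.43 + 0.19 + 0.61 + 0.52] = 4 + 4.06 = 8.06.
With uncorrelated errors the cross-covariances are all true-score covariance, so they carry over unchanged; only the diagonal terms shrink to ρᵢσᵢ².
True-score variance = [0.92 + 0.91 + 0.58 + 0.81] + 4.06 = 3.22 + 4.06 = 7.28.
Reliability = 7.28 / 8.06 = 0.903.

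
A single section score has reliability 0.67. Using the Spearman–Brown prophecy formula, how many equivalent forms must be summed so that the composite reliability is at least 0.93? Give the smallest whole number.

k ≥ ρ*(1−ρ₁)/(ρ₁(1−ρ*)) = 0.93·0.33 / (0.67·0.07) = 6.544.
Smallest integer k = 7.

7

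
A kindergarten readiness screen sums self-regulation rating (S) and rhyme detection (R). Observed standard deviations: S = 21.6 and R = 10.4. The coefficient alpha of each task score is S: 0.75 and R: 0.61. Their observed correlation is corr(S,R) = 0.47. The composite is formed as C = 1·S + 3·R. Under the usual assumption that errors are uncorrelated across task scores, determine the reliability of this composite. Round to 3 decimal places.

Var(C) = 21.6² + 3²·10.4² + 2·[3·21.6·10.4·0.47] = 1440 + 633.485 = 2073.48.
Because errors are independent across components, Cov(Tᵢ,Tⱼ) = Cov(Xᵢ,Xⱼ); the off-diagonal part of the true-score variance is the same as above.
True-score variance = [21.6²·0.75 + 3²·10.4²·0.61] + 633.485 = 943.718 + 633.485 = 1577.2.
Reliability = 1577.2 / 2073.48 = 0.761.

0.761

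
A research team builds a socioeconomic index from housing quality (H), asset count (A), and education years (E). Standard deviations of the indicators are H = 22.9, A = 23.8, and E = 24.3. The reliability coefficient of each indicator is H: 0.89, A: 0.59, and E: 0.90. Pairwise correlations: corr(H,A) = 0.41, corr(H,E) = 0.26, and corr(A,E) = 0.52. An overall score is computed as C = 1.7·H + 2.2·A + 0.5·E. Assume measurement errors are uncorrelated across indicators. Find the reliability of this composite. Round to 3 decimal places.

0.813

Var(C) = 1.7²·22.9² + 2.2²·23.8² + 0.5²·24.3² + 2·[3.74·22.9·23.8·0.41 + 0.85·22.9·24.3·0.26 + 1.1·23.8·24.3·0.52] = 4404.74 + 2579.05 = 6983.79.
Under uncorrelated errors the observed covariances equal the true-score covariances, so only the own-variance terms attenuate.
True-score variance = [1.7²·22.9²·0.89 + 2.2²·23.8²·0.59 + 0.5²·24.3²·0.90] + 2579.05 = 3099.22 + 2579.05 = 5678.27.
Reliability = 5678.27 / 6983.79 = 0.813.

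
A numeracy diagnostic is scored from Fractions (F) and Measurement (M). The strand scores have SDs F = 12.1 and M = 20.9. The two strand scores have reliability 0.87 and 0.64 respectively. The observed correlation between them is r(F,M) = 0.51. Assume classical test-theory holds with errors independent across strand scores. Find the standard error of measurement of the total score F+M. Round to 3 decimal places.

13.277

Var(total) = 583.22 + 257.948 = 841.168.
True-score variance = 406.935 + 257.948 = 664.883, so reliability = 0.7904.
Error variance = 841.168 − 664.883 = 176.285; SEM = √176.285 = 13.277.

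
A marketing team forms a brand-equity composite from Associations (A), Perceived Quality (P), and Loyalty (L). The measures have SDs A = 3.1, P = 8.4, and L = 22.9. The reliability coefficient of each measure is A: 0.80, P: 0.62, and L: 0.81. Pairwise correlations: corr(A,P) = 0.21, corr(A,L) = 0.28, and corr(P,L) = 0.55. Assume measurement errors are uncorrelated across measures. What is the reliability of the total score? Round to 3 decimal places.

Var(A+P+L) = 3.1² + 8.4² + 22.9² + 2·[3.1·8.4·0.21 + 3.1·22.9·0.28 + 8.4·22.9·0.55] = 604.58 + 262.287 = 866.867.
Because errors are independent across components, Cov(Tᵢ,Tⱼ) = Cov(Xᵢ,Xⱼ); the off-diagonal part of the true-score variance is the same as above.
True-score variance = [3.1²·0.80 + 8.4²·0.62 + 22.9²·0.81] + 262.287 = 476.207 + 262.287 = 738.495.
Reliability = 738.495 / 866.867 = 0.852.

0.852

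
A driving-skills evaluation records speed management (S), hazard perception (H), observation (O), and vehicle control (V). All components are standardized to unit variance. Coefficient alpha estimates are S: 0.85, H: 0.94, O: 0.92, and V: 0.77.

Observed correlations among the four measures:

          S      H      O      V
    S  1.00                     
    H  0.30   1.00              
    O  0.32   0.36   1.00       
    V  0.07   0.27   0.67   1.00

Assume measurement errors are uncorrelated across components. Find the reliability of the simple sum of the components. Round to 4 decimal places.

Var(S+H+O+V) = 4 + 2·[0.30 + 0.32 + 0.07 + 0.36 + 0.27 + 0.67] = 4 + 3.98 = 7.98.
Because errors are independent across components, Cov(Tᵢ,Tⱼ) = Cov(Xᵢ,Xⱼ); the off-diagonal part of the true-score variance is the same as above.
True-score variance = [0.85 + 0.94 + 0.92 + 0.77] + 3.98 = 3.48 + 3.98 = 7.46.
Reliability = 7.46 / 7.98 = 0.9348.

0.9348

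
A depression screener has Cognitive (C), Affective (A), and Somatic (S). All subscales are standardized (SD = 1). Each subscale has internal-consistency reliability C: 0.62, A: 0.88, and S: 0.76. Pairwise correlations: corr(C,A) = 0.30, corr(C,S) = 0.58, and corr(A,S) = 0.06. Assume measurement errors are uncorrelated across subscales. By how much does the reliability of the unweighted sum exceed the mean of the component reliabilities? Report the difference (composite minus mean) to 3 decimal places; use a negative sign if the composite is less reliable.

0.095

Var(sum) = 3 + 1.88 = 4.88; true-score variance = 2.26 + 1.88 = 4.14; composite reliability = 0.8484.
Mean component reliability = 0.7533.
Difference = 0.8484 − 0.7533 = 0.095.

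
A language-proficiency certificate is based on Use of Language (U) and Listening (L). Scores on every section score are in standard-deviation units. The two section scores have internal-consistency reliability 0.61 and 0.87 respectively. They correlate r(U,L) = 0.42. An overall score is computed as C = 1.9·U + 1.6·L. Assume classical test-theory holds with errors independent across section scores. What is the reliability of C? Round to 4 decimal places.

Var(C) = 1.9² + 1.6² + 2·[3.04·0.42] = 6.17 + 2.5536 = 8.7236.
With uncorrelated errors the cross-covariances are all true-score covariance, so they carry over unchanged; only the diagonal terms shrink to ρᵢσᵢ².
True-score variance = [1.9²·0.61 + 1.6²·0.87] + 2.5536 = 4.4293 + 2.5536 = 6.9829.
Reliability = 6.9829 / 8.7236 = 0.8005.

0.8005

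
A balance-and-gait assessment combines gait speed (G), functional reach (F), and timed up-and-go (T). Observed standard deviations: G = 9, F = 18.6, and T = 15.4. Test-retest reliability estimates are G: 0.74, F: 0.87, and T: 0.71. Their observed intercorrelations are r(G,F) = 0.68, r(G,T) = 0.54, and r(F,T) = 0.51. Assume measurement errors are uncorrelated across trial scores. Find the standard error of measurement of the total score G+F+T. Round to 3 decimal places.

11.611

Var(total) = 664.12 + 669.521 = 1333.64.
True-score variance = 529.309 + 669.521 = 1198.83, so reliability = 0.8989.
Error variance = 1333.64 − 1198.83 = 134.811; SEM = √134.811 = 11.611.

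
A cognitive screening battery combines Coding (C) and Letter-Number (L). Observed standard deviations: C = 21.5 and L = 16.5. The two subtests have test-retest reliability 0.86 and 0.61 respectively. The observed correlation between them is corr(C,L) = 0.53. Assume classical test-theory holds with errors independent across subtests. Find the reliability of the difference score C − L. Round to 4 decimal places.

Var(C−L) = 21.5² + 16.5² − 2·21.5·16.5·0.53 = 734.5 − 376.035 = 358.465.
Under uncorrelated errors the observed covariances equal the true-score covariances, so only the own-variance terms attenuate.
True-score variance = [21.5²·0.86 + 16.5²·0.61] − 376.035 = 563.607 − 376.035 = 187.572.
Reliability = 187.572 / 358.465 = 0.5233.

0.5233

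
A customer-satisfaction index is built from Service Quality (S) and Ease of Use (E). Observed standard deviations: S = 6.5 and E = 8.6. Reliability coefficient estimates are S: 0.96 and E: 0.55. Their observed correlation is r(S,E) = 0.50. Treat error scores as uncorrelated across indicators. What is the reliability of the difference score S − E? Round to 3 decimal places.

Var(S−E) = 6.5² + 8.6² − 2·6.5·8.6·0.50 = 116.21 − 55.9 = 60.31.
Under uncorrelated errors the observed covariances equal the true-score covariances, so only the own-variance terms attenuate.
True-score variance = [6.5²·0.96 + 8.6²·0.55] − 55.9 = 81.238 − 55.9 = 25.338.
Reliability = 25.338 / 60.31 = 0.420.

0.420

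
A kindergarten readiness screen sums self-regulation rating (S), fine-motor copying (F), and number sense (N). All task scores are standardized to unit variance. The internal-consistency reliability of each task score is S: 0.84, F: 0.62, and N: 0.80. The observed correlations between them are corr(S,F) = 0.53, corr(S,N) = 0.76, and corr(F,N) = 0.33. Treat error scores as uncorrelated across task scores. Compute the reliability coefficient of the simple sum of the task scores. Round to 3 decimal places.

Var(S+F+N) = 3 + 2·[0.53 + 0.76 + 0.33] = 3 + 3.24 = 6.24.
Under uncorrelated errors the observed covariances equal the true-score covariances, so only the own-variance terms attenuate.
True-score variance = [0.84 + 0.62 + 0.80] + 3.24 = 2.26 + 3.24 = 5.5.
Reliability = 5.5 / 6.24 = 0.881.

0.881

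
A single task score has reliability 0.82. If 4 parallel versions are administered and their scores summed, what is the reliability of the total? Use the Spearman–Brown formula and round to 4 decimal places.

ρ_k = kρ / (1 + (k−1)ρ) = 4·0.82 / (1 + 3·0.82) = 3.280 / 3.460 = 0.9480.

0.9480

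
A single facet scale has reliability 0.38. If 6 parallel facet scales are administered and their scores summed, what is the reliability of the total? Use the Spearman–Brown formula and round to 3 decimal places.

0.786

ρ_k = kρ / (1 + (k−1)ρ) = 6·0.38 / (1 + 5·0.38) = 2.280 / 2.900 = 0.786.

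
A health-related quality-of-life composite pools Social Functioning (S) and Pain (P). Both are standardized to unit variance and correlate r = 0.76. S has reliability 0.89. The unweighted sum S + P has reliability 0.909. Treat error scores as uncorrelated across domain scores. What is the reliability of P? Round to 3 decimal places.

0.790

Var(S+P) = 2 + 2·0.76 = 3.520.
True-score variance = ρ_S + ρ_P + 2·0.76, so 0.909 = (0.89 + ρ_P + 1.52) / 3.520.
ρ_P = 0.909·3.520 − 0.89 − 1.52 = 0.790.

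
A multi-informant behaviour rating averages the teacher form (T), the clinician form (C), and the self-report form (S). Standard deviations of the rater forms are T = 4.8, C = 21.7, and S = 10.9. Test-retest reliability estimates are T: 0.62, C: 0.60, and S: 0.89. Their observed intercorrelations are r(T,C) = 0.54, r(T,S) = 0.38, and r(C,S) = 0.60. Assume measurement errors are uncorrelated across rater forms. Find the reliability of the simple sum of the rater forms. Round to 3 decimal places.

0.800

Var(T+C+S) = 4.8² + 21.7² + 10.9² + 2·[4.8·21.7·0.54 + 4.8·10.9·0.38 + 21.7·10.9·0.60] = 612.74 + 436.092 = 1048.83.
Under uncorrelated errors the observed covariances equal the true-score covariances, so only the own-variance terms attenuate.
True-score variance = [4.8²·0.62 + 21.7²·0.60 + 10.9²·0.89] + 436.092 = 402.56 + 436.092 = 838.652.
Reliability = 838.652 / 1048.83 = 0.800.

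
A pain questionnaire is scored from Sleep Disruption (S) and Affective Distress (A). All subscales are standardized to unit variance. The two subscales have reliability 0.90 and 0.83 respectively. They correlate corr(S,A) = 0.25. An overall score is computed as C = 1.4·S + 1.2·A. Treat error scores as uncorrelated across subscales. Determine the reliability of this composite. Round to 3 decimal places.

Var(C) = 1.4² + 1.2² + 2·[1.68·0.25] = 3.4 + 0.84 = 4.24.
Under uncorrelated errors the observed covariances equal the true-score covariances, so only the own-variance terms attenuate.
True-score variance = [1.4²·0.90 + 1.2²·0.83] + 0.84 = 2.9592 + 0.84 = 3.7992.
Reliability = 3.7992 / 4.24 = 0.896.

0.896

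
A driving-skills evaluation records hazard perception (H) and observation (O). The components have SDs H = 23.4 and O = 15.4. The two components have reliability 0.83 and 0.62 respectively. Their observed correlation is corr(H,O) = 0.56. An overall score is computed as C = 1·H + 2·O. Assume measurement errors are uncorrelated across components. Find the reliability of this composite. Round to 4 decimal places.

Var(C) = 23.4² + 2²·15.4² + 2·[2·23.4·15.4·0.56] = 1496.2 + 807.206 = 2303.41.
Because errors are independent across components, Cov(Tᵢ,Tⱼ) = Cov(Xᵢ,Xⱼ); the off-diagonal part of the true-score variance is the same as above.
True-score variance = [23.4²·0.83 + 2²·15.4²·0.62] + 807.206 = 1042.63 + 807.206 = 1849.84.
Reliability = 1849.84 / 2303.41 = 0.8031.

0.8031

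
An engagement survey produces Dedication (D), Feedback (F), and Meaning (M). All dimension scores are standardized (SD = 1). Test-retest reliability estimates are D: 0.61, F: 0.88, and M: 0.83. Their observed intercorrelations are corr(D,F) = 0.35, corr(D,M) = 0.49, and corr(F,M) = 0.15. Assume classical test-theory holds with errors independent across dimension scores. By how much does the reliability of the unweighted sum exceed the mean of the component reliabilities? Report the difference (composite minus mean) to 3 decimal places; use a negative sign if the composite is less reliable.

Var(sum) = 3 + 1.98 = 4.98; true-score variance = 2.32 + 1.98 = 4.3; composite reliability = 0.8635.
Mean component reliability = 0.7733.
Difference = 0.8635 − 0.7733 = 0.090.

0.090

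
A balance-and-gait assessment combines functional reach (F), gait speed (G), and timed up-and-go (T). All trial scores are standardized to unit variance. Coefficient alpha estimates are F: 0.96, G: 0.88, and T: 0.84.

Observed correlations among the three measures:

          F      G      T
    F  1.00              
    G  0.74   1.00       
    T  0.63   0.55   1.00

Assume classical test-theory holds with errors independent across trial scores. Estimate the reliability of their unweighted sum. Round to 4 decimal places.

Var(F+G+T) = 3 + 2·[0.74 + 0.63 + 0.55] = 3 + 3.84 = 6.84.
Under uncorrelated errors the observed covariances equal the true-score covariances, so only the own-variance terms attenuate.
True-score variance = [0.96 + 0.88 + 0.84] + 3.84 = 2.68 + 3.84 = 6.52.
Reliability = 6.52 / 6.84 = 0.9532.

0.9532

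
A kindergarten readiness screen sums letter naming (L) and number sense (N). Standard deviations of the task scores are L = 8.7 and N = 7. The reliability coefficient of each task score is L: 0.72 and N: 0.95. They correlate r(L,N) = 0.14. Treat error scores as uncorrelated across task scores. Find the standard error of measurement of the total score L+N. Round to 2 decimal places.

4.86

Var(total) = 124.69 + 17.052 = 141.742.
True-score variance = 101.047 + 17.052 = 118.099, so reliability = 0.8332.
Error variance = 141.742 − 118.099 = 23.6432; SEM = √23.6432 = 4.86.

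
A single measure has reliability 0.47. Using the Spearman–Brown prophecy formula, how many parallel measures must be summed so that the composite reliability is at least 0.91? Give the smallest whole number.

12

k ≥ ρ*(1−ρ₁)/(ρ₁(1−ρ*)) = 0.91·0.53 / (0.47·0.09) = 11.402.
Smallest integer k = 12.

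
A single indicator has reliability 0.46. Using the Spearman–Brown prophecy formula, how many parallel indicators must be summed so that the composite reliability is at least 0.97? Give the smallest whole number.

k ≥ ρ*(1−ρ₁)/(ρ₁(1−ρ*)) = 0.97·0.54 / (0.46·0.03) = 37.957.
Smallest integer k = 38.

38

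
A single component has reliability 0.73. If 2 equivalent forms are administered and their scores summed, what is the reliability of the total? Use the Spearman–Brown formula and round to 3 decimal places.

ρ_k = kρ / (1 + (k−1)ρ) = 2·0.73 / (1 + 1·0.73) = 1.460 / 1.730 = 0.844.

0.844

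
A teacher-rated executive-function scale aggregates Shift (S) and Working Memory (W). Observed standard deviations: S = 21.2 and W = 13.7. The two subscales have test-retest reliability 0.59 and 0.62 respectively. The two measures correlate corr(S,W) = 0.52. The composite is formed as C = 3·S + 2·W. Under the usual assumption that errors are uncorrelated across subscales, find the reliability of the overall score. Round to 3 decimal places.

0.706

Var(C) = 3²·21.2² + 2²·13.7² + 2·[6·21.2·13.7·0.52] = 4795.72 + 1812.35 = 6608.07.
With uncorrelated errors the cross-covariances are all true-score covariance, so they carry over unchanged; only the diagonal terms shrink to ρᵢσᵢ².
True-score variance = [3²·21.2²·0.59 + 2²·13.7²·0.62] + 1812.35 = 2852 + 1812.35 = 4664.34.
Reliability = 4664.34 / 6608.07 = 0.706.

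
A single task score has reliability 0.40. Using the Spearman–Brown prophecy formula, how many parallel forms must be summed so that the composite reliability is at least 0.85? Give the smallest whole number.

9

k ≥ ρ*(1−ρ₁)/(ρ₁(1−ρ*)) = 0.85·0.60 / (0.40·0.15) = 8.500.
Smallest integer k = 9.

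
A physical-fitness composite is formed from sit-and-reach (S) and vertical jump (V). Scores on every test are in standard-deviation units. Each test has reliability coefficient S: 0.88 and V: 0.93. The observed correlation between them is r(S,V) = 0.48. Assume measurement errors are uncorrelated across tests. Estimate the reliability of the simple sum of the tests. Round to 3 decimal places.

0.936

Var(S+V) = 2 + 2·[0.48] = 2 + 0.96 = 2.96.
Under uncorrelated errors the observed covariances equal the true-score covariances, so only the own-variance terms attenuate.
True-score variance = [0.88 + 0.93] + 0.96 = 1.81 + 0.96 = 2.77.
Reliability = 2.77 / 2.96 = 0.936.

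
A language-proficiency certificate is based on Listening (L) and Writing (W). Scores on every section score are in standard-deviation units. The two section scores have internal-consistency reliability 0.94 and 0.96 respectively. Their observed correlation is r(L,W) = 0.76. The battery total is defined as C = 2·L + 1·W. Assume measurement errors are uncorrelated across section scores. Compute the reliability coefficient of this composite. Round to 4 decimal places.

0.9652

Var(C) = 2² + 1 + 2·[2·0.76] = 5 + 3.04 = 8.04.
Because errors are independent across components, Cov(Tᵢ,Tⱼ) = Cov(Xᵢ,Xⱼ); the off-diagonal part of the true-score variance is the same as above.
True-score variance = [2²·0.94 + 0.96] + 3.04 = 4.72 + 3.04 = 7.76.
Reliability = 7.76 / 8.04 = 0.9652.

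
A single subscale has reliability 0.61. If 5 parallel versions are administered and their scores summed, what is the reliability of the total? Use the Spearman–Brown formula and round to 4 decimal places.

ρ_k = kρ / (1 + (k−1)ρ) = 5·0.61 / (1 + 4·0.61) = 3.050 / 3.440 = 0.8866.

0.8866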